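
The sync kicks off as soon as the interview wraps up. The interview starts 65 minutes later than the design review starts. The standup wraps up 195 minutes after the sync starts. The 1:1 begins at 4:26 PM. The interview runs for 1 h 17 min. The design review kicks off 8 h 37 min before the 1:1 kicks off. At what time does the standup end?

The design review starts at 4:26 PM − 517 min = 7:49 AM.
The interview starts at 7:49 AM + 65 min = 8:54 AM.
The interview ends at 8:54 AM + 77 min = 10:11 AM.
So the sync starts at 10:11 AM.
The standup ends at 10:11 AM + 195 min = 1:26 PM.

1:26 PM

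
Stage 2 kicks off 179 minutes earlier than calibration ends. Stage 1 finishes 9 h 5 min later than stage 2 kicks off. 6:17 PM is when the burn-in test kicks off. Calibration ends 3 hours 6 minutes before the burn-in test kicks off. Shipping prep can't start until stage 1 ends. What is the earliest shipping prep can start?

9:17 PM

Calibration ends at 6:17 PM − 186 min = 3:11 PM.
Stage 2 starts at 3:11 PM − 179 min = 12:12 PM.
Stage 1 ends at 12:12 PM + 545 min = 9:17 PM.
Shipping prep is bounded by stage 1, so the earliest it can start is 9:17 PM.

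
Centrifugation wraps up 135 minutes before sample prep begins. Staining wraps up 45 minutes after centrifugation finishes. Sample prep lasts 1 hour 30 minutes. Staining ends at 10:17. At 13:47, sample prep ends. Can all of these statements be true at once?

No

Sample prep starts at 13:47 − 90 min = 12:17.
Centrifugation ends at 12:17 − 135 min = 10:02.
Staining ends at 10:02 + 45 min = 10:47.
But staining is also said to end at 10:17 — a 30-minute conflict.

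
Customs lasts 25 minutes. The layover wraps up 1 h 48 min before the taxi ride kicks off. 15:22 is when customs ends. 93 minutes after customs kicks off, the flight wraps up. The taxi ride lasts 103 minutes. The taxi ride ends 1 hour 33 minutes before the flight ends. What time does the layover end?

11:26

Customs starts at 15:22 − 25 min = 14:57.
The flight ends at 14:57 + 93 min = 16:30.
The taxi ride ends at 16:30 − 93 min = 14:57.
The taxi ride starts at 14:57 − 103 min = 13:14.
The layover ends at 13:14 − 108 min = 11:26.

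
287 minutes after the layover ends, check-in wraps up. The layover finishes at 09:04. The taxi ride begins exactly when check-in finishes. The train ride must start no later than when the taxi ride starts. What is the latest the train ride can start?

Check-in ends at 09:04 + 287 min = 13:51.
So the taxi ride starts at 13:51.
The train ride is bounded by the taxi ride, so the latest it can start is 13:51.

13:51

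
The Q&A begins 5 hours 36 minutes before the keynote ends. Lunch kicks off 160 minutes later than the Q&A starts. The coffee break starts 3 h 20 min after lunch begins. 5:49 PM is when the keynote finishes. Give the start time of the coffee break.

6:13 PM

The Q&A starts at 5:49 PM − 336 min = 12:13 PM.
Lunch starts at 12:13 PM + 160 min = 2:53 PM.
The coffee break starts at 2:53 PM + 200 min = 6:13 PM.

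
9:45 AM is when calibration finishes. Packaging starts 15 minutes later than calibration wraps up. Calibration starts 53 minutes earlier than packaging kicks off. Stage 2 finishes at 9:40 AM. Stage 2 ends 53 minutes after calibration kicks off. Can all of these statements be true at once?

Packaging starts at 9:45 AM + 15 min = 10:00 AM.
Calibration starts at 10:00 AM − 53 min = 9:07 AM.
Stage 2 ends at 9:07 AM + 53 min = 10:00 AM.
But stage 2 is also said to end at 9:40 AM — a 20-minute conflict.

No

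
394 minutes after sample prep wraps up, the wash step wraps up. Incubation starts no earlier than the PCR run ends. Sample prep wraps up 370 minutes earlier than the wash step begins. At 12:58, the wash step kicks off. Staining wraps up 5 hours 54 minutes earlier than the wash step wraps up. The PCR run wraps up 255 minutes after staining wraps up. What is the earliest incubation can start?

Sample prep ends at 12:58 − 370 min = 06:48.
The wash step ends at 06:48 + 394 min = 13:22.
Staining ends at 13:22 − 354 min = 07:28.
The PCR run ends at 07:28 + 255 min = 11:43.
Incubation is bounded by the PCR run, so the earliest it can start is 11:43.

11:43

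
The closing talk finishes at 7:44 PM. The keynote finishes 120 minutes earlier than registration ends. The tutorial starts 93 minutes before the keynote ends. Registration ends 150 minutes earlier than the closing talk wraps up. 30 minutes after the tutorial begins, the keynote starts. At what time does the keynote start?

2:11 PM

Registration ends at 7:44 PM − 150 min = 5:14 PM.
The keynote ends at 5:14 PM − 120 min = 3:14 PM.
The tutorial starts at 3:14 PM − 93 min = 1:41 PM.
The keynote starts at 1:41 PM + 30 min = 2:11 PM.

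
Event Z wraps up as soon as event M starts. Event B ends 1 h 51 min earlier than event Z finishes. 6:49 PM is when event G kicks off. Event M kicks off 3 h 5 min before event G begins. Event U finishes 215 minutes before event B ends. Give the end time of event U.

10:18 AM

Event M starts at 6:49 PM − 185 min = 3:44 PM.
So event Z ends at 3:44 PM.
Event B ends at 3:44 PM − 111 min = 1:53 PM.
Event U ends at 1:53 PM − 215 min = 10:18 AM.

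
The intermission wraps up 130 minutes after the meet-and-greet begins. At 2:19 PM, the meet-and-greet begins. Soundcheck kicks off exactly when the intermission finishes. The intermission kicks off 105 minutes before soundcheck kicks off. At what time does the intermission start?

2:44 PM

The intermission ends at 2:19 PM + 130 min = 4:29 PM.
So soundcheck starts at 4:29 PM.
The intermission starts at 4:29 PM − 105 min = 2:44 PM.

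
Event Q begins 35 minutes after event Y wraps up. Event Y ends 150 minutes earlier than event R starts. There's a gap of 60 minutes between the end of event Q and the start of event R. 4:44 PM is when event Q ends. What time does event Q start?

Event R starts at 4:44 PM + 60 min = 5:44 PM.
Event Y ends at 5:44 PM − 150 min = 3:14 PM.
Event Q starts at 3:14 PM + 35 min = 3:49 PM.

3:49 PM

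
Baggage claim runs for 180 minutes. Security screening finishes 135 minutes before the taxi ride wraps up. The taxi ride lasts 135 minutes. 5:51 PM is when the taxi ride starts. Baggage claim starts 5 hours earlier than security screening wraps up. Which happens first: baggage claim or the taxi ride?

The taxi ride ends at 5:51 PM + 135 min = 8:06 PM.
Security screening ends at 8:06 PM − 135 min = 5:51 PM.
Baggage claim starts at 5:51 PM − 300 min = 12:51 PM.
Baggage claim starts at 12:51 PM and the taxi ride starts at 5:51 PM, so baggage claim is first.

baggage claim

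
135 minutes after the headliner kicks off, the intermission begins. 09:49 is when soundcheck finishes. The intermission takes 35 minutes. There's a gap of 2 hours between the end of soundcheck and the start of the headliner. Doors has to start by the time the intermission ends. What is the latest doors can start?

14:39

The headliner starts at 09:49 + 120 min = 11:49.
The intermission starts at 11:49 + 135 min = 14:04.
The intermission ends at 14:04 + 35 min = 14:39.
Doors is bounded by the intermission, so the latest it can start is 14:39.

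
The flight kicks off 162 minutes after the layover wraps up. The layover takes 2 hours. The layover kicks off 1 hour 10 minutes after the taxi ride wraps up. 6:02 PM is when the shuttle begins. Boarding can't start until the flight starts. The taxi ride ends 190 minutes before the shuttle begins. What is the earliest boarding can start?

8:44 PM

The taxi ride ends at 6:02 PM − 190 min = 2:52 PM.
The layover starts at 2:52 PM + 70 min = 4:02 PM.
The layover ends at 4:02 PM + 120 min = 6:02 PM.
The flight starts at 6:02 PM + 162 min = 8:44 PM.
Boarding is bounded by the flight, so the earliest it can start is 8:44 PM.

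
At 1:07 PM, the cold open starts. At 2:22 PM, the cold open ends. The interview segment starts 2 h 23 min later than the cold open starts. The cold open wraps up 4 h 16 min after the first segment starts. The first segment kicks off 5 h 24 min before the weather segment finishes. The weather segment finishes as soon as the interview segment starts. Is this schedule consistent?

The interview segment starts at 1:07 PM + 143 min = 3:30 PM.
So the weather segment ends at 3:30 PM.
The first segment starts at 3:30 PM − 324 min = 10:06 AM.
The cold open ends at 10:06 AM + 256 min = 2:22 PM.
That matches the stated 2:22 PM, so the schedule is consistent.

Yes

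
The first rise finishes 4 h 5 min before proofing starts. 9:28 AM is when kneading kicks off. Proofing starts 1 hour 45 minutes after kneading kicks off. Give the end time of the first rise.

7:08 AM

Proofing starts at 9:28 AM + 105 min = 11:13 AM.
The first rise ends at 11:13 AM − 245 min = 7:08 AM.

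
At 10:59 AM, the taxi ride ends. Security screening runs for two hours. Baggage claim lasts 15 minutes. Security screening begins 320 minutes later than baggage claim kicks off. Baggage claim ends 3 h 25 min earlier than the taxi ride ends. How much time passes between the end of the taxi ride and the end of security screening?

220 minutes

Baggage claim ends at 10:59 AM − 205 min = 7:34 AM.
Baggage claim starts at 7:34 AM − 15 min = 7:19 AM.
Security screening starts at 7:19 AM + 320 min = 12:39 PM.
Security screening ends at 12:39 PM + 120 min = 2:39 PM.
From 10:59 AM to 2:39 PM is 220 minutes.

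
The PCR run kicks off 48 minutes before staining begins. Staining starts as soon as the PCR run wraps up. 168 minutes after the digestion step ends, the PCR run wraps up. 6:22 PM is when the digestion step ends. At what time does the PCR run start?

8:22 PM

The PCR run ends at 6:22 PM + 168 min = 9:10 PM.
So staining starts at 9:10 PM.
The PCR run starts at 9:10 PM − 48 min = 8:22 PM.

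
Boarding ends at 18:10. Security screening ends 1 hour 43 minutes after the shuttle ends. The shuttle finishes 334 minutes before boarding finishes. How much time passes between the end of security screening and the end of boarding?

231 minutes

The shuttle ends at 18:10 − 334 min = 12:36.
Security screening ends at 12:36 + 103 min = 14:19.
From 14:19 to 18:10 is 231 minutes.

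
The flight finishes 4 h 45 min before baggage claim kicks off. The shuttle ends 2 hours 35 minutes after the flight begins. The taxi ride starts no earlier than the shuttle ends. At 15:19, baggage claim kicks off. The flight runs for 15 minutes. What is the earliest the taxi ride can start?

The flight ends at 15:19 − 285 min = 10:34.
The flight starts at 10:34 − 15 min = 10:19.
The shuttle ends at 10:19 + 155 min = 12:54.
The taxi ride is bounded by the shuttle, so the earliest it can start is 12:54.

12:54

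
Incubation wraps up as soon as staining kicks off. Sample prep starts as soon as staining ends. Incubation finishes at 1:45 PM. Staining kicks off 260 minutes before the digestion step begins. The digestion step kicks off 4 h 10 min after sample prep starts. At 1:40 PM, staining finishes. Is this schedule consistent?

Sample prep starts at 1:40 PM.
The digestion step starts at 1:40 PM + 250 min = 5:50 PM.
Staining starts at 5:50 PM − 260 min = 1:30 PM.
So incubation ends at 1:30 PM.
But incubation is also said to end at 1:45 PM — a 15-minute conflict.

No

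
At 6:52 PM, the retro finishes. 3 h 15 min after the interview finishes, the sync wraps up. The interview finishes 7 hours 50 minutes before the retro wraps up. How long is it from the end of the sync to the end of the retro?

The interview ends at 6:52 PM − 470 min = 11:02 AM.
The sync ends at 11:02 AM + 195 min = 2:17 PM.
From 2:17 PM to 6:52 PM is 4 hours 35 minutes.

4 hours 35 minutes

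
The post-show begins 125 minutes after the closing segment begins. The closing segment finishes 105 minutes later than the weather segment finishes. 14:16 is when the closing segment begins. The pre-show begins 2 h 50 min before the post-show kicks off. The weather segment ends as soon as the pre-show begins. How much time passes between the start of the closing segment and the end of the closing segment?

The post-show starts at 14:16 + 125 min = 16:21.
The pre-show starts at 16:21 − 170 min = 13:31.
So the weather segment ends at 13:31.
The closing segment ends at 13:31 + 105 min = 15:16.
From 14:16 to 15:16 is 60 minutes.

60 minutes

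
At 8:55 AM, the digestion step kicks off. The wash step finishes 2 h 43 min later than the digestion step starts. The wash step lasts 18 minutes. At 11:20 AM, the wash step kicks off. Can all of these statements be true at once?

The wash step ends at 8:55 AM + 163 min = 11:38 AM.
The wash step starts at 11:38 AM − 18 min = 11:20 AM.
That matches the stated 11:20 AM, so the schedule is consistent.

Yes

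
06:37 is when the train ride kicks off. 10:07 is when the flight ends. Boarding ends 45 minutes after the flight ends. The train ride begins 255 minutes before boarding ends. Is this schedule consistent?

Boarding ends at 10:07 + 45 min = 10:52.
The train ride starts at 10:52 − 255 min = 06:37.
That matches the stated 06:37, so the schedule is consistent.

Yes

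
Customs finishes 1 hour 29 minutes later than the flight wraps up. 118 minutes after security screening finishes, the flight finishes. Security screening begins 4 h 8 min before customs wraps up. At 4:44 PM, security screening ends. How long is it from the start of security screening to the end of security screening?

41 minutes

The flight ends at 4:44 PM + 118 min = 6:42 PM.
Customs ends at 6:42 PM + 89 min = 8:11 PM.
Security screening starts at 8:11 PM − 248 min = 4:03 PM.
From 4:03 PM to 4:44 PM is 41 minutes.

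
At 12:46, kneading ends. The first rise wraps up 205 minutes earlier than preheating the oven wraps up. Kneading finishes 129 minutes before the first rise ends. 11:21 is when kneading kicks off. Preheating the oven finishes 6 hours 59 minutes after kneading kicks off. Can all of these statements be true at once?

Yes

Preheating the oven ends at 11:21 + 419 min = 18:20.
The first rise ends at 18:20 − 205 min = 14:55.
Kneading ends at 14:55 − 129 min = 12:46.
That matches the stated 12:46, so the schedule is consistent.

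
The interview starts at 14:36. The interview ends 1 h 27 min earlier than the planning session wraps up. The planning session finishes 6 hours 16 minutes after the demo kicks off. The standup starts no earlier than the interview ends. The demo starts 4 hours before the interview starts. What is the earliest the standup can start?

15:25

The demo starts at 14:36 − 240 min = 10:36.
The planning session ends at 10:36 + 376 min = 16:52.
The interview ends at 16:52 − 87 min = 15:25.
The standup is bounded by the interview, so the earliest it can start is 15:25.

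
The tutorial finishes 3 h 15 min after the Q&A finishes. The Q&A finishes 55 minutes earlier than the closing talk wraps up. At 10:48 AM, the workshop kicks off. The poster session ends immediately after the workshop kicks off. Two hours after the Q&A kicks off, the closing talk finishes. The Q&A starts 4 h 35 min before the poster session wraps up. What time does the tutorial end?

The poster session ends at 10:48 AM.
The Q&A starts at 10:48 AM − 275 min = 6:13 AM.
The closing talk ends at 6:13 AM + 120 min = 8:13 AM.
The Q&A ends at 8:13 AM − 55 min = 7:18 AM.
The tutorial ends at 7:18 AM + 195 min = 10:33 AM.

10:33 AM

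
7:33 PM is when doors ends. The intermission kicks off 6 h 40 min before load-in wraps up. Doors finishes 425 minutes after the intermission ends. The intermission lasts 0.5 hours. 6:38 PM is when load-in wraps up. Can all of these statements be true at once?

Yes

The intermission starts at 6:38 PM − 400 min = 11:58 AM.
The intermission ends at 11:58 AM + 30 min = 12:28 PM.
Doors ends at 12:28 PM + 425 min = 7:33 PM.
That matches the stated 7:33 PM, so the schedule is consistent.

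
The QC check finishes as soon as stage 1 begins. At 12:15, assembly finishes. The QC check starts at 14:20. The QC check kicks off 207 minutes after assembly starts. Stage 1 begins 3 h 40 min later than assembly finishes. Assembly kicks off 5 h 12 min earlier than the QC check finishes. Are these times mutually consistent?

Stage 1 starts at 12:15 + 220 min = 15:55.
So the QC check ends at 15:55.
Assembly starts at 15:55 − 312 min = 10:43.
The QC check starts at 10:43 + 207 min = 14:10.
But the QC check is also said to start at 14:20 — a 10-minute conflict.

No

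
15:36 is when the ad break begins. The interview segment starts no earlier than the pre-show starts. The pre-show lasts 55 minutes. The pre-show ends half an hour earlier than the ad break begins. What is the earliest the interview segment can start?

14:11

The pre-show ends at 15:36 − 30 min = 15:06.
The pre-show starts at 15:06 − 55 min = 14:11.
The interview segment is bounded by the pre-show, so the earliest it can start is 14:11.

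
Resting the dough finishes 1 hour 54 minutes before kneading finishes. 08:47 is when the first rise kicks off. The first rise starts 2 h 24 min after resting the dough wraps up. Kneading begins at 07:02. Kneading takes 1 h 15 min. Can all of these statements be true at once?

Yes

Kneading ends at 07:02 + 75 min = 08:17.
Resting the dough ends at 08:17 − 114 min = 06:23.
The first rise starts at 06:23 + 144 min = 08:47.
That matches the stated 08:47, so the schedule is consistent.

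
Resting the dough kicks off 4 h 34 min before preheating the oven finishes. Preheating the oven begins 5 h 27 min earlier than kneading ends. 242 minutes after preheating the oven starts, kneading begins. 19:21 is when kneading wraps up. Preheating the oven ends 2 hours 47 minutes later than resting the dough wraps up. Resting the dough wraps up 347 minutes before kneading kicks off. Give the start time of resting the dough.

10:22

Preheating the oven starts at 19:21 − 327 min = 13:54.
Kneading starts at 13:54 + 242 min = 17:56.
Resting the dough ends at 17:56 − 347 min = 12:09.
Preheating the oven ends at 12:09 + 167 min = 14:56.
Resting the dough starts at 14:56 − 274 min = 10:22.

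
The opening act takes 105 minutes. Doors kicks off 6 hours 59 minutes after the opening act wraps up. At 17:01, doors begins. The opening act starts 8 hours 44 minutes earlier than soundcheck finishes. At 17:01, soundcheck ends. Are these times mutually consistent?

Yes

The opening act starts at 17:01 − 524 min = 08:17.
The opening act ends at 08:17 + 105 min = 10:02.
Doors starts at 10:02 + 419 min = 17:01.
That matches the stated 17:01, so the schedule is consistent.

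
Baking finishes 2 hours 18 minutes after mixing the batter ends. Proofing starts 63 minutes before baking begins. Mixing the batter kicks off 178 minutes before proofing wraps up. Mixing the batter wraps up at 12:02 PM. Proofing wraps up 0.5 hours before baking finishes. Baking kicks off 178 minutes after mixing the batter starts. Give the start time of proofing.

12:47 PM

Baking ends at 12:02 PM + 138 min = 2:20 PM.
Proofing ends at 2:20 PM − 30 min = 1:50 PM.
Mixing the batter starts at 1:50 PM − 178 min = 10:52 AM.
Baking starts at 10:52 AM + 178 min = 1:50 PM.
Proofing starts at 1:50 PM − 63 min = 12:47 PM.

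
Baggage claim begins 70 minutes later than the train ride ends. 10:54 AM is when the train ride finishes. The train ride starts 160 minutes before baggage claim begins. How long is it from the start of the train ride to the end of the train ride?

an hour and a half

Baggage claim starts at 10:54 AM + 70 min = 12:04 PM.
The train ride starts at 12:04 PM − 160 min = 9:24 AM.
From 9:24 AM to 10:54 AM is an hour and a half.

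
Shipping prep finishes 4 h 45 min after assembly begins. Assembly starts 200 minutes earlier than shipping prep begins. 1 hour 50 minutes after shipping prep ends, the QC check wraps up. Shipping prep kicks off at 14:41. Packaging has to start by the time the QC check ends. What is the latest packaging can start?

Assembly starts at 14:41 − 200 min = 11:21.
Shipping prep ends at 11:21 + 285 min = 16:06.
The QC check ends at 16:06 + 110 min = 17:56.
Packaging is bounded by the QC check, so the latest it can start is 17:56.

17:56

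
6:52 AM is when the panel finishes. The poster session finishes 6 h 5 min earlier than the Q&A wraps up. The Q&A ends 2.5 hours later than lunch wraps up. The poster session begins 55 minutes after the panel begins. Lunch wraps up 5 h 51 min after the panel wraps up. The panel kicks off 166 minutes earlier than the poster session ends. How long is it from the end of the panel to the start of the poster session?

Lunch ends at 6:52 AM + 351 min = 12:43 PM.
The Q&A ends at 12:43 PM + 150 min = 3:13 PM.
The poster session ends at 3:13 PM − 365 min = 9:08 AM.
The panel starts at 9:08 AM − 166 min = 6:22 AM.
The poster session starts at 6:22 AM + 55 min = 7:17 AM.
From 6:52 AM to 7:17 AM is 25 minutes.

25 minutes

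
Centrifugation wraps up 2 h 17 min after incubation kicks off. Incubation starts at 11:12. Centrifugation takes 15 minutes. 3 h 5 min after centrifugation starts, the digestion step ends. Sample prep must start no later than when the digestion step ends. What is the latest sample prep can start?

Centrifugation ends at 11:12 + 137 min = 13:29.
Centrifugation starts at 13:29 − 15 min = 13:14.
The digestion step ends at 13:14 + 185 min = 16:19.
Sample prep is bounded by the digestion step, so the latest it can start is 16:19.

16:19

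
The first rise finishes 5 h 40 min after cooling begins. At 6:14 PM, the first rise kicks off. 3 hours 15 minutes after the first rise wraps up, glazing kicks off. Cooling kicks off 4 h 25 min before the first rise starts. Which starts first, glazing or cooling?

Cooling starts at 6:14 PM − 265 min = 1:49 PM.
The first rise ends at 1:49 PM + 340 min = 7:29 PM.
Glazing starts at 7:29 PM + 195 min = 10:44 PM.
Glazing starts at 10:44 PM and cooling starts at 1:49 PM, so cooling is first.

cooling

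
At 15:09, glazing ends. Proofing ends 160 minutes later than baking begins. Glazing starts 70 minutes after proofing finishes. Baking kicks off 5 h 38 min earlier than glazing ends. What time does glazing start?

Baking starts at 15:09 − 338 min = 09:31.
Proofing ends at 09:31 + 160 min = 12:11.
Glazing starts at 12:11 + 70 min = 13:21.

13:21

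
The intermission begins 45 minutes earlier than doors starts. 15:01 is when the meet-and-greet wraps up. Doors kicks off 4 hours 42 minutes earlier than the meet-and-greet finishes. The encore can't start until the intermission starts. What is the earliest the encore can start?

09:34

Doors starts at 15:01 − 282 min = 10:19.
The intermission starts at 10:19 − 45 min = 09:34.
The encore is bounded by the intermission, so the earliest it can start is 09:34.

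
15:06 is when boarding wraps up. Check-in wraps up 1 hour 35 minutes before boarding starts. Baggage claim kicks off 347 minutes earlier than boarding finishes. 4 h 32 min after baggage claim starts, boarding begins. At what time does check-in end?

Baggage claim starts at 15:06 − 347 min = 09:19.
Boarding starts at 09:19 + 272 min = 13:51.
Check-in ends at 13:51 − 95 min = 12:16.

12:16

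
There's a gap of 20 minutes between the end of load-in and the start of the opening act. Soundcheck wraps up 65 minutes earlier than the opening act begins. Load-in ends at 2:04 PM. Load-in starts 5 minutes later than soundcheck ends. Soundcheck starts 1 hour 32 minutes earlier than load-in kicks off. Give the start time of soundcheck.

11:52 AM

The opening act starts at 2:04 PM + 20 min = 2:24 PM.
Soundcheck ends at 2:24 PM − 65 min = 1:19 PM.
Load-in starts at 1:19 PM + 5 min = 1:24 PM.
Soundcheck starts at 1:24 PM − 92 min = 11:52 AM.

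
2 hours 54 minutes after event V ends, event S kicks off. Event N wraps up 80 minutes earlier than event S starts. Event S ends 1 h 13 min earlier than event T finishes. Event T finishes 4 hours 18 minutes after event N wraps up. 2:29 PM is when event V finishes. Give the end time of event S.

7:08 PM

Event S starts at 2:29 PM + 174 min = 5:23 PM.
Event N ends at 5:23 PM − 80 min = 4:03 PM.
Event T ends at 4:03 PM + 258 min = 8:21 PM.
Event S ends at 8:21 PM − 73 min = 7:08 PM.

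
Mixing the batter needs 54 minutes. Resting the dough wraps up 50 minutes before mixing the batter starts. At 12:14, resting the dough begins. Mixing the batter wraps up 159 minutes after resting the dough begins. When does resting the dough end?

13:09

Mixing the batter ends at 12:14 + 159 min = 14:53.
Mixing the batter starts at 14:53 − 54 min = 13:59.
Resting the dough ends at 13:59 − 50 min = 13:09.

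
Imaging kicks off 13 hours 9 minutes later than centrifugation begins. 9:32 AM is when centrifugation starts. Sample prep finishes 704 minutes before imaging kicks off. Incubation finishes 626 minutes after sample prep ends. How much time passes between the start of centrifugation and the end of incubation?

Imaging starts at 9:32 AM + 789 min = 10:41 PM.
Sample prep ends at 10:41 PM − 704 min = 10:57 AM.
Incubation ends at 10:57 AM + 626 min = 9:23 PM.
From 9:32 AM to 9:23 PM is 711 minutes.

711 minutes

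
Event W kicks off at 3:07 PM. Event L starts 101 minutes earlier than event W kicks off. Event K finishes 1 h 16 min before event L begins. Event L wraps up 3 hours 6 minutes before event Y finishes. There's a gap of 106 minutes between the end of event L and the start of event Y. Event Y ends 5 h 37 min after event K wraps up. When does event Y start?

Event L starts at 3:07 PM − 101 min = 1:26 PM.
Event K ends at 1:26 PM − 76 min = 12:10 PM.
Event Y ends at 12:10 PM + 337 min = 5:47 PM.
Event L ends at 5:47 PM − 186 min = 2:41 PM.
Event Y starts at 2:41 PM + 106 min = 4:27 PM.

4:27 PM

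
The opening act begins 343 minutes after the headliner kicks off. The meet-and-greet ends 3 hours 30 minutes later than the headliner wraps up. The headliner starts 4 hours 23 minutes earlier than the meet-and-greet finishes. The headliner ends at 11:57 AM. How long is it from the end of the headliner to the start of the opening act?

4 h 50 min

The meet-and-greet ends at 11:57 AM + 210 min = 3:27 PM.
The headliner starts at 3:27 PM − 263 min = 11:04 AM.
The opening act starts at 11:04 AM + 343 min = 4:47 PM.
From 11:57 AM to 4:47 PM is 4 h 50 min.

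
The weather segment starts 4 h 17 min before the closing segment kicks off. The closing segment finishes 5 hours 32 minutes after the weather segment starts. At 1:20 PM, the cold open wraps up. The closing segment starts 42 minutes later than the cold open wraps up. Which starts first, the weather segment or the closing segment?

The closing segment starts at 1:20 PM + 42 min = 2:02 PM.
The weather segment starts at 2:02 PM − 257 min = 9:45 AM.
The weather segment starts at 9:45 AM and the closing segment starts at 2:02 PM, so the weather segment is first.

the weather segment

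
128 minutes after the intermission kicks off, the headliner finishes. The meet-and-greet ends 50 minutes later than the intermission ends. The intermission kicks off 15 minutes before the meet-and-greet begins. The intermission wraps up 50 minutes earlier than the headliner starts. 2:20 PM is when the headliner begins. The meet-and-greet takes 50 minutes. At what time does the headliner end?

The intermission ends at 2:20 PM − 50 min = 1:30 PM.
The meet-and-greet ends at 1:30 PM + 50 min = 2:20 PM.
The meet-and-greet starts at 2:20 PM − 50 min = 1:30 PM.
The intermission starts at 1:30 PM − 15 min = 1:15 PM.
The headliner ends at 1:15 PM + 128 min = 3:23 PM.

3:23 PM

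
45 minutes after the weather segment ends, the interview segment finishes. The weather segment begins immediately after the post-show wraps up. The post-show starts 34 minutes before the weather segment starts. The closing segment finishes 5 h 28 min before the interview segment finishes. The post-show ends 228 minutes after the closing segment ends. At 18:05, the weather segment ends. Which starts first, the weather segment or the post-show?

the post-show

The interview segment ends at 18:05 + 45 min = 18:50.
The closing segment ends at 18:50 − 328 min = 13:22.
The post-show ends at 13:22 + 228 min = 17:10.
So the weather segment starts at 17:10.
The post-show starts at 17:10 − 34 min = 16:36.
The weather segment starts at 17:10 and the post-show starts at 16:36, so the post-show is first.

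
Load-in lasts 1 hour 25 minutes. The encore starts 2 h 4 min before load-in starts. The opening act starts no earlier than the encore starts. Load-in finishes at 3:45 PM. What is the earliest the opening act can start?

12:16 PM

Load-in starts at 3:45 PM − 85 min = 2:20 PM.
The encore starts at 2:20 PM − 124 min = 12:16 PM.
The opening act is bounded by the encore, so the earliest it can start is 12:16 PM.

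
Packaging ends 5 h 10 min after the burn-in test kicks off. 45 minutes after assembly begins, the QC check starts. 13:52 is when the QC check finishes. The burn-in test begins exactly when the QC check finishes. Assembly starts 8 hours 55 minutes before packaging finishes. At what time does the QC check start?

10:52

The burn-in test starts at 13:52.
Packaging ends at 13:52 + 310 min = 19:02.
Assembly starts at 19:02 − 535 min = 10:07.
The QC check starts at 10:07 + 45 min = 10:52.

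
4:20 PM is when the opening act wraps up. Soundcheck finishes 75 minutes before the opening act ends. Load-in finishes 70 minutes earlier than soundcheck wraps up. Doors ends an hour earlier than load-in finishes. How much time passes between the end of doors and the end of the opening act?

3 h 25 min

Soundcheck ends at 4:20 PM − 75 min = 3:05 PM.
Load-in ends at 3:05 PM − 70 min = 1:55 PM.
Doors ends at 1:55 PM − 60 min = 12:55 PM.
From 12:55 PM to 4:20 PM is 3 h 25 min.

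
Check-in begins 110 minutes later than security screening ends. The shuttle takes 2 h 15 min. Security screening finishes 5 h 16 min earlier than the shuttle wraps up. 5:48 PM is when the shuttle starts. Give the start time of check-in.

4:37 PM

The shuttle ends at 5:48 PM + 135 min = 8:03 PM.
Security screening ends at 8:03 PM − 316 min = 2:47 PM.
Check-in starts at 2:47 PM + 110 min = 4:37 PM.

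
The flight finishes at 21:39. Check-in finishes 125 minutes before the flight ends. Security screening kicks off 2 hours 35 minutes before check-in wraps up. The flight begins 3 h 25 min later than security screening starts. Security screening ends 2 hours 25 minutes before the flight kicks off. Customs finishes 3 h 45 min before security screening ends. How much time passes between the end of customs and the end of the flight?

Check-in ends at 21:39 − 125 min = 19:34.
Security screening starts at 19:34 − 155 min = 16:59.
The flight starts at 16:59 + 205 min = 20:24.
Security screening ends at 20:24 − 145 min = 17:59.
Customs ends at 17:59 − 225 min = 14:14.
From 14:14 to 21:39 is 445 minutes.

445 minutes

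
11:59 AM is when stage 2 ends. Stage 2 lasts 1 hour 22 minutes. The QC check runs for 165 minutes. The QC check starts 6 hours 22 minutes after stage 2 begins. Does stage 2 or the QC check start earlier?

stage 2

Stage 2 starts at 11:59 AM − 82 min = 10:37 AM.
The QC check starts at 10:37 AM + 382 min = 4:59 PM.
Stage 2 starts at 10:37 AM and the QC check starts at 4:59 PM, so stage 2 is first.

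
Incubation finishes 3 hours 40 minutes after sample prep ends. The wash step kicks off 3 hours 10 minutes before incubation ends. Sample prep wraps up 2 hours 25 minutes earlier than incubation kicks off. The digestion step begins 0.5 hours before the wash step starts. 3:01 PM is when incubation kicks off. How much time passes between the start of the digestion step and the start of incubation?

2 h 25 min

Sample prep ends at 3:01 PM − 145 min = 12:36 PM.
Incubation ends at 12:36 PM + 220 min = 4:16 PM.
The wash step starts at 4:16 PM − 190 min = 1:06 PM.
The digestion step starts at 1:06 PM − 30 min = 12:36 PM.
From 12:36 PM to 3:01 PM is 2 h 25 min.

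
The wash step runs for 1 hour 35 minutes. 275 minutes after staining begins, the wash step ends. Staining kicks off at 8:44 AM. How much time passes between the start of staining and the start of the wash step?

180 minutes

The wash step ends at 8:44 AM + 275 min = 1:19 PM.
The wash step starts at 1:19 PM − 95 min = 11:44 AM.
From 8:44 AM to 11:44 AM is 180 minutes.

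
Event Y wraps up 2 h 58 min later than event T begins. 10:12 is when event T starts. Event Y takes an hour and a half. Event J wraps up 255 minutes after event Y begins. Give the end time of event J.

Event Y ends at 10:12 + 178 min = 13:10.
Event Y starts at 13:10 − 90 min = 11:40.
Event J ends at 11:40 + 255 min = 15:55.

15:55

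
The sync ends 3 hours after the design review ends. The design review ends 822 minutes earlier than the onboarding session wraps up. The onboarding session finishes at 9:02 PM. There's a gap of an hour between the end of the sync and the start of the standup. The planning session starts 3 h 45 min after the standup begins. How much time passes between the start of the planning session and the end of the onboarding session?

The design review ends at 9:02 PM − 822 min = 7:20 AM.
The sync ends at 7:20 AM + 180 min = 10:20 AM.
The standup starts at 10:20 AM + 60 min = 11:20 AM.
The planning session starts at 11:20 AM + 225 min = 3:05 PM.
From 3:05 PM to 9:02 PM is 357 minutes.

357 minutes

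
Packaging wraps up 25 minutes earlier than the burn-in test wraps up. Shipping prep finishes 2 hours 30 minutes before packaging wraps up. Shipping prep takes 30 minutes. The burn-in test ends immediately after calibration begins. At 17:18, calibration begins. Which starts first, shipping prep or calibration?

shipping prep

The burn-in test ends at 17:18.
Packaging ends at 17:18 − 25 min = 16:53.
Shipping prep ends at 16:53 − 150 min = 14:23.
Shipping prep starts at 14:23 − 30 min = 13:53.
Shipping prep starts at 13:53 and calibration starts at 17:18, so shipping prep is first.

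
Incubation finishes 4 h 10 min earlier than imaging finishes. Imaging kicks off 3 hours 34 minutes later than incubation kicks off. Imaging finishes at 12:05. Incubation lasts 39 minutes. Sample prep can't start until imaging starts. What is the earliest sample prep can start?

Incubation ends at 12:05 − 250 min = 07:55.
Incubation starts at 07:55 − 39 min = 07:16.
Imaging starts at 07:16 + 214 min = 10:50.
Sample prep is bounded by imaging, so the earliest it can start is 10:50.

10:50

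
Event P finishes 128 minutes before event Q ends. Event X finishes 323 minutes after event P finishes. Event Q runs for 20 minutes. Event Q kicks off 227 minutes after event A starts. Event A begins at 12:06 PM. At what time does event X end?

Event Q starts at 12:06 PM + 227 min = 3:53 PM.
Event Q ends at 3:53 PM + 20 min = 4:13 PM.
Event P ends at 4:13 PM − 128 min = 2:05 PM.
Event X ends at 2:05 PM + 323 min = 7:28 PM.

7:28 PM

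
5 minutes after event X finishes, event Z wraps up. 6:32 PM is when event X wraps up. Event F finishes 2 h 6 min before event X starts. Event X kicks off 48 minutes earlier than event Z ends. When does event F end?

Event Z ends at 6:32 PM + 5 min = 6:37 PM.
Event X starts at 6:37 PM − 48 min = 5:49 PM.
Event F ends at 5:49 PM − 126 min = 3:43 PM.

3:43 PM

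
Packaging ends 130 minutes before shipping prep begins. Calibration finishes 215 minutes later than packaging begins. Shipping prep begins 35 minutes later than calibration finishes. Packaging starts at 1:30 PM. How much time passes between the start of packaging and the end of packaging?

Calibration ends at 1:30 PM + 215 min = 5:05 PM.
Shipping prep starts at 5:05 PM + 35 min = 5:40 PM.
Packaging ends at 5:40 PM − 130 min = 3:30 PM.
From 1:30 PM to 3:30 PM is 120 minutes.

120 minutes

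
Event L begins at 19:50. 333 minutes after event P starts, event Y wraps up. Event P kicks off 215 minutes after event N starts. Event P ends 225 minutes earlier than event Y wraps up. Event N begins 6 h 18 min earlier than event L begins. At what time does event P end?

18:55

Event N starts at 19:50 − 378 min = 13:32.
Event P starts at 13:32 + 215 min = 17:07.
Event Y ends at 17:07 + 333 min = 22:40.
Event P ends at 22:40 − 225 min = 18:55.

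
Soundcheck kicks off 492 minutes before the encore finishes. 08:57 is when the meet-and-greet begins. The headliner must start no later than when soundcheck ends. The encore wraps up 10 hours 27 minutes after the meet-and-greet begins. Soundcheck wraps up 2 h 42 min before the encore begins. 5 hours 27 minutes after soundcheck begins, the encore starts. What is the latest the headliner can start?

The encore ends at 08:57 + 627 min = 19:24.
Soundcheck starts at 19:24 − 492 min = 11:12.
The encore starts at 11:12 + 327 min = 16:39.
Soundcheck ends at 16:39 − 162 min = 13:57.
The headliner is bounded by soundcheck, so the latest it can start is 13:57.

13:57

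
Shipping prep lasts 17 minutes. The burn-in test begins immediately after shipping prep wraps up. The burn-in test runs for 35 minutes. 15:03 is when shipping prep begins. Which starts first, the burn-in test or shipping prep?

Shipping prep ends at 15:03 + 17 min = 15:20.
So the burn-in test starts at 15:20.
The burn-in test starts at 15:20 and shipping prep starts at 15:03, so shipping prep is first.

shipping prep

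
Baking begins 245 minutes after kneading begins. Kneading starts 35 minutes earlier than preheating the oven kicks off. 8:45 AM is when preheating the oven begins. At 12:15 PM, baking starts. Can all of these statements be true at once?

Yes

Kneading starts at 8:45 AM − 35 min = 8:10 AM.
Baking starts at 8:10 AM + 245 min = 12:15 PM.
That matches the stated 12:15 PM, so the schedule is consistent.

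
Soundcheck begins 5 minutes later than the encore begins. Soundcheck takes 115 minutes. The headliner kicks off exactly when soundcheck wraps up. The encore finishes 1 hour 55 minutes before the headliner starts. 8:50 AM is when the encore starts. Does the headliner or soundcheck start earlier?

soundcheck

Soundcheck starts at 8:50 AM + 5 min = 8:55 AM.
Soundcheck ends at 8:55 AM + 115 min = 10:50 AM.
So the headliner starts at 10:50 AM.
The headliner starts at 10:50 AM and soundcheck starts at 8:55 AM, so soundcheck is first.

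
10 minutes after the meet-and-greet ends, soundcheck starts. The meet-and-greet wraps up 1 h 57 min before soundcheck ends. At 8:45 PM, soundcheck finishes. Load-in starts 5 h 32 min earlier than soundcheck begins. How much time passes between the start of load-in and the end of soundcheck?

7 hours 19 minutes

The meet-and-greet ends at 8:45 PM − 117 min = 6:48 PM.
Soundcheck starts at 6:48 PM + 10 min = 6:58 PM.
Load-in starts at 6:58 PM − 332 min = 1:26 PM.
From 1:26 PM to 8:45 PM is 7 hours 19 minutes.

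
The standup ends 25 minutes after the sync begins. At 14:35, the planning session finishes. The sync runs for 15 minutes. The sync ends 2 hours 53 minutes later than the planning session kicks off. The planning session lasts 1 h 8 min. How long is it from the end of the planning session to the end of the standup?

1 h 55 min

The planning session starts at 14:35 − 68 min = 13:27.
The sync ends at 13:27 + 173 min = 16:20.
The sync starts at 16:20 − 15 min = 16:05.
The standup ends at 16:05 + 25 min = 16:30.
From 14:35 to 16:30 is 1 h 55 min.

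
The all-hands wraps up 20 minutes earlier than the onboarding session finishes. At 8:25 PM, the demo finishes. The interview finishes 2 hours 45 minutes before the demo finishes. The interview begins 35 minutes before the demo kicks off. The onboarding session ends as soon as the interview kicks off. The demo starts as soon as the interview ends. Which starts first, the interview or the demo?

The interview ends at 8:25 PM − 165 min = 5:40 PM.
So the demo starts at 5:40 PM.
The interview starts at 5:40 PM − 35 min = 5:05 PM.
The interview starts at 5:05 PM and the demo starts at 5:40 PM, so the interview is first.

the interview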